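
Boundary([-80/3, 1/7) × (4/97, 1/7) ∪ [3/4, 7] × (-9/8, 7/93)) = ({-80/3, 1/7} × [4/97, 1/7]) ∪ ({3/4, 7} × [-9/8, 7/93]) ∪ ([-80/3, 1/7] × {4/97, 1/7}) ∪ ([3/4, 7] × {-9/8, 7/93})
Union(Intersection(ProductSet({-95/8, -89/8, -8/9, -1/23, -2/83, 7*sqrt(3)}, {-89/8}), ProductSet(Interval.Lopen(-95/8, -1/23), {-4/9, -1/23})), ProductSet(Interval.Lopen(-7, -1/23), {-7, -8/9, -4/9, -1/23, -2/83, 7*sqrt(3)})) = ProductSet(Interval.Lopen(-7, -1/23), {-7, -8/9, -4/9, -1/23, -2/83, 7*sqrt(3)})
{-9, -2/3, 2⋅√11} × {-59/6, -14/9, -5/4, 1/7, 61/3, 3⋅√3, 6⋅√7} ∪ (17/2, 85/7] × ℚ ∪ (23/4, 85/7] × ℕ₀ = ((23/4, 85/7] × ℕ₀) ∪ ((17/2, 85/7] × ℚ) ∪ ({-9, -2/3, 2⋅√11} × {-59/6, -14/9, -5/4, 1/7, 61/3, 3⋅√3, 6⋅√7})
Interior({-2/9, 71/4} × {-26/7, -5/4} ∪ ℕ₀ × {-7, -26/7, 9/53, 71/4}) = ∅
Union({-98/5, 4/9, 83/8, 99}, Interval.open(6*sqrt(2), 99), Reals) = Interval(-oo, oo)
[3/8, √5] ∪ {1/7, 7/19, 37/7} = {1/7, 7/19, 37/7} ∪ [3/8, √5]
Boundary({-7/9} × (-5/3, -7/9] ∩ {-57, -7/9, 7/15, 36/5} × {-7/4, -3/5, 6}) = ∅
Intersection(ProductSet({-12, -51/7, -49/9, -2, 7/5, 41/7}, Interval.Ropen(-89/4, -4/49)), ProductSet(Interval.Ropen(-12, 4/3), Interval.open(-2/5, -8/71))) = ProductSet({-12, -51/7, -49/9, -2}, Interval.open(-2/5, -8/71))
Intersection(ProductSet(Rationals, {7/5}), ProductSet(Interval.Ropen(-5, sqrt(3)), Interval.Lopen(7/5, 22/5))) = EmptySet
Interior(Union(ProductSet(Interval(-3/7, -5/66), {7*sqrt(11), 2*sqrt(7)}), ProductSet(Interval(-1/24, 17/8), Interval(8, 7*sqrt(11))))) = ProductSet(Interval.open(-1/24, 17/8), Interval.open(8, 7*sqrt(11)))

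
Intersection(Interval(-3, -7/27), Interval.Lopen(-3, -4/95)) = Interval.Lopen(-3, -7/27)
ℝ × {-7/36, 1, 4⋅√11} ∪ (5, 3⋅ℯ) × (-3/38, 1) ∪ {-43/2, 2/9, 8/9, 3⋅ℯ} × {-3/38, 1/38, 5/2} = (ℝ × {-7/36, 1, 4⋅√11}) ∪ ({-43/2, 2/9, 8/9, 3⋅ℯ} × {-3/38, 1/38, 5/2}) ∪ ((5, 3⋅ℯ) × (-3/38, 1))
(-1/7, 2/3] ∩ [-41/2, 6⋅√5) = (-1/7, 2/3]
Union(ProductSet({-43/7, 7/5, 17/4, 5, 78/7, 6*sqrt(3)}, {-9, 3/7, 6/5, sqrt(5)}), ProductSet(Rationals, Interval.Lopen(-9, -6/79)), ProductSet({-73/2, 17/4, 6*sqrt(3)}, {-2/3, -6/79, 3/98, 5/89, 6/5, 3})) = Union(ProductSet({-73/2, 17/4, 6*sqrt(3)}, {-2/3, -6/79, 3/98, 5/89, 6/5, 3}), ProductSet({-43/7, 7/5, 17/4, 5, 78/7, 6*sqrt(3)}, {-9, 3/7, 6/5, sqrt(5)}), ProductSet(Rationals, Interval.Lopen(-9, -6/79)))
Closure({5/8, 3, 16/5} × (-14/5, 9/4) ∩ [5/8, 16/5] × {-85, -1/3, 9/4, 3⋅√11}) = {5/8, 3, 16/5} × {-1/3}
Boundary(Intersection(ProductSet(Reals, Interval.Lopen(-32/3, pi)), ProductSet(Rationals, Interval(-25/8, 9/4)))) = ProductSet(Reals, Interval(-25/8, 9/4))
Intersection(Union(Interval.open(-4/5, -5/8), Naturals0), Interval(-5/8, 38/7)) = Range(0, 6, 1)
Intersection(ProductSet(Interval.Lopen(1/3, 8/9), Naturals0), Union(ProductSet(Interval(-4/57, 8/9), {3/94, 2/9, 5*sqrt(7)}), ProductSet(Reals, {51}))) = ProductSet(Interval.Lopen(1/3, 8/9), {51})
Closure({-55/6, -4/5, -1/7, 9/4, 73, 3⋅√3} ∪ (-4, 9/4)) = {-55/6, 73, 3⋅√3} ∪ [-4, 9/4]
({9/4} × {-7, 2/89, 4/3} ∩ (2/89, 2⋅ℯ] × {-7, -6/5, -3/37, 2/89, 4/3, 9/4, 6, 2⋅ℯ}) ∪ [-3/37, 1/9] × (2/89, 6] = ({9/4} × {-7, 2/89, 4/3}) ∪ ([-3/37, 1/9] × (2/89, 6])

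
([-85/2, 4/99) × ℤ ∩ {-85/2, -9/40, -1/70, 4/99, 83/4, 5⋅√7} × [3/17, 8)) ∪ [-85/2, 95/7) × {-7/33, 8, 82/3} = ({-85/2, -9/40, -1/70} × {1, 2, …, 7}) ∪ ([-85/2, 95/7) × {-7/33, 8, 82/3})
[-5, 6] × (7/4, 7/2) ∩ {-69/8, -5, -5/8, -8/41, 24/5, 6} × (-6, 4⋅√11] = {-5, -5/8, -8/41, 24/5, 6} × (7/4, 7/2)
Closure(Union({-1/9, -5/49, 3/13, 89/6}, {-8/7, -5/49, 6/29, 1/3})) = {-8/7, -1/9, -5/49, 6/29, 3/13, 1/3, 89/6}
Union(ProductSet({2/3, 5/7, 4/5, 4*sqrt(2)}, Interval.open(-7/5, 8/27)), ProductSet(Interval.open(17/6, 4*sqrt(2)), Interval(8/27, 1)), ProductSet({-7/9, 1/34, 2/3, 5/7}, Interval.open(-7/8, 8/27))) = Union(ProductSet({-7/9, 1/34, 2/3, 5/7}, Interval.open(-7/8, 8/27)), ProductSet({2/3, 5/7, 4/5, 4*sqrt(2)}, Interval.open(-7/5, 8/27)), ProductSet(Interval.open(17/6, 4*sqrt(2)), Interval(8/27, 1)))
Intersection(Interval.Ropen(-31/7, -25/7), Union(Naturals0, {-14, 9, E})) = EmptySet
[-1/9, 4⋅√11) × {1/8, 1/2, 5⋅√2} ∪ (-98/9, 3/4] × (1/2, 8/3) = ((-98/9, 3/4] × (1/2, 8/3)) ∪ ([-1/9, 4⋅√11) × {1/8, 1/2, 5⋅√2})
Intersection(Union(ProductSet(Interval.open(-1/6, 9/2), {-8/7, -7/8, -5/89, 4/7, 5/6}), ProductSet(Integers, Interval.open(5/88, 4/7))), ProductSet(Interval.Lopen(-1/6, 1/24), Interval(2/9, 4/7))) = Union(ProductSet(Interval.Lopen(-1/6, 1/24), {4/7}), ProductSet(Range(0, 1, 1), Interval.Ropen(2/9, 4/7)))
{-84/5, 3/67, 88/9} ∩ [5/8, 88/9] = {88/9}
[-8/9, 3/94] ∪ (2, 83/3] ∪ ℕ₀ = [-8/9, 3/94] ∪ ℕ₀ ∪ [2, 83/3]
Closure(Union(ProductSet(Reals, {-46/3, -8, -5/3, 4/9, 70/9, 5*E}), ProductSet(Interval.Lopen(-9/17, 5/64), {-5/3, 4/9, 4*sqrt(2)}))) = Union(ProductSet(Interval(-9/17, 5/64), {-5/3, 4/9, 4*sqrt(2)}), ProductSet(Reals, {-46/3, -8, -5/3, 4/9, 70/9, 5*E}))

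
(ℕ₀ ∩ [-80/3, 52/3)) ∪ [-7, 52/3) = [-7, 52/3) ∪ {0, 1, …, 17}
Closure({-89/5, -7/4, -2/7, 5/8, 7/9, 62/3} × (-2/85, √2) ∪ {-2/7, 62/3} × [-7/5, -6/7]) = ({-2/7, 62/3} × [-7/5, -6/7]) ∪ ({-89/5, -7/4, -2/7, 5/8, 7/9, 62/3} × [-2/85, √2])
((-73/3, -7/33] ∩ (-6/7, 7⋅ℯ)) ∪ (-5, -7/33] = (-5, -7/33]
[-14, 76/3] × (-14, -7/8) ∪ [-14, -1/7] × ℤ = ([-14, -1/7] × ℤ) ∪ ([-14, 76/3] × (-14, -7/8))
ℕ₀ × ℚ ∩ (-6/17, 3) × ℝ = {0, 1, 2} × ℚ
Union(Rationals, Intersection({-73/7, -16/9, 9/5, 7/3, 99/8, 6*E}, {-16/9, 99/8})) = Rationals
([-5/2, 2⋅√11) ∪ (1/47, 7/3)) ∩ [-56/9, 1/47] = [-5/2, 1/47]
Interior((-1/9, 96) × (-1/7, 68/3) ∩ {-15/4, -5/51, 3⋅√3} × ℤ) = ∅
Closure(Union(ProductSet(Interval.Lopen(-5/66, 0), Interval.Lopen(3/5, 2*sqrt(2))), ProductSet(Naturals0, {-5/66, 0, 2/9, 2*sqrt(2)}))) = Union(ProductSet({-5/66, 0}, Interval(3/5, 2*sqrt(2))), ProductSet(Interval(-5/66, 0), {3/5, 2*sqrt(2)}), ProductSet(Interval.Lopen(-5/66, 0), Interval.Lopen(3/5, 2*sqrt(2))), ProductSet(Naturals0, {-5/66, 0, 2/9, 2*sqrt(2)}))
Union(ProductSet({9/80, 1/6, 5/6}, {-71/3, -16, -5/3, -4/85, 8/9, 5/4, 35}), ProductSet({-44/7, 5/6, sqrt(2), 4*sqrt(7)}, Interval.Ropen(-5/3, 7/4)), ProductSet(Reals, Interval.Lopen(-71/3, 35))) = Union(ProductSet({9/80, 1/6, 5/6}, {-71/3, -16, -5/3, -4/85, 8/9, 5/4, 35}), ProductSet(Reals, Interval.Lopen(-71/3, 35)))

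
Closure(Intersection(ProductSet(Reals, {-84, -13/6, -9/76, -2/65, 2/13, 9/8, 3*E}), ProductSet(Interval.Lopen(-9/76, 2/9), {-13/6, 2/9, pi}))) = ProductSet(Interval(-9/76, 2/9), {-13/6})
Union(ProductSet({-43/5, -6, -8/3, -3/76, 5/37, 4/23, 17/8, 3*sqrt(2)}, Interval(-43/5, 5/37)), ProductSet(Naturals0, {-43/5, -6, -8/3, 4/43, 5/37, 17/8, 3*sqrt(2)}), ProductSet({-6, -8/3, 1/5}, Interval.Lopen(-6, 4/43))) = Union(ProductSet({-6, -8/3, 1/5}, Interval.Lopen(-6, 4/43)), ProductSet({-43/5, -6, -8/3, -3/76, 5/37, 4/23, 17/8, 3*sqrt(2)}, Interval(-43/5, 5/37)), ProductSet(Naturals0, {-43/5, -6, -8/3, 4/43, 5/37, 17/8, 3*sqrt(2)}))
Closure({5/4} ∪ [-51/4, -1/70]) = [-51/4, -1/70] ∪ {5/4}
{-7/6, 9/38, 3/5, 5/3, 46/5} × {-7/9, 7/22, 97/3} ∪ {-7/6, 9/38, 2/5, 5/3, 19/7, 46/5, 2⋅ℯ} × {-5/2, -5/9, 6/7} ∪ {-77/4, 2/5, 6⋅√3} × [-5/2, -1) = ({-7/6, 9/38, 3/5, 5/3, 46/5} × {-7/9, 7/22, 97/3}) ∪ ({-77/4, 2/5, 6⋅√3} × [-5/2, -1)) ∪ ({-7/6, 9/38, 2/5, 5/3, 19/7, 46/5, 2⋅ℯ} × {-5/2, -5/9, 6/7})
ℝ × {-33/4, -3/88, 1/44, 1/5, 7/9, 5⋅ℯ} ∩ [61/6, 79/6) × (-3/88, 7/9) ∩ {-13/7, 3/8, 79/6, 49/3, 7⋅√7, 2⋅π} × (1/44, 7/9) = ∅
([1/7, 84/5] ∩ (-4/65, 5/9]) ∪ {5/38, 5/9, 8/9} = {5/38, 8/9} ∪ [1/7, 5/9]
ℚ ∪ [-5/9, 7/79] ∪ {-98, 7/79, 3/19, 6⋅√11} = ℚ ∪ [-5/9, 7/79] ∪ {6⋅√11}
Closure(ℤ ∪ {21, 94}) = ℤ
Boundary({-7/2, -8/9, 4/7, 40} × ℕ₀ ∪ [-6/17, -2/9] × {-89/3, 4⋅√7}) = ({-7/2, -8/9, 4/7, 40} × ℕ₀) ∪ ([-6/17, -2/9] × {-89/3, 4⋅√7})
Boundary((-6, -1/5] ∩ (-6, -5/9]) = {-6, -5/9}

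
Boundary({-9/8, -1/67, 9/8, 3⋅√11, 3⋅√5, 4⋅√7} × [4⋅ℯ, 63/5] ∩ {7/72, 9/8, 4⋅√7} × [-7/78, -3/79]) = ∅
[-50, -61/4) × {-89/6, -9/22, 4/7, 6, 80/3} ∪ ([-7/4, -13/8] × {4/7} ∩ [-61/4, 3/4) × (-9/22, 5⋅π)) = ([-7/4, -13/8] × {4/7}) ∪ ([-50, -61/4) × {-89/6, -9/22, 4/7, 6, 80/3})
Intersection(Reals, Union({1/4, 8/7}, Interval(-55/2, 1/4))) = Union({8/7}, Interval(-55/2, 1/4))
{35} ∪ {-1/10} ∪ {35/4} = {-1/10, 35/4, 35}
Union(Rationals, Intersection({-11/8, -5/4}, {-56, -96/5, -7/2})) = Rationals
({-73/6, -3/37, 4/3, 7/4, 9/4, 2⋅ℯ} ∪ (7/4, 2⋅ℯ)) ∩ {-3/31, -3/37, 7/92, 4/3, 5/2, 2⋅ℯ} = {-3/37, 4/3, 5/2, 2⋅ℯ}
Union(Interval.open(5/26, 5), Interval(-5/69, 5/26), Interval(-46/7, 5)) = Interval(-46/7, 5)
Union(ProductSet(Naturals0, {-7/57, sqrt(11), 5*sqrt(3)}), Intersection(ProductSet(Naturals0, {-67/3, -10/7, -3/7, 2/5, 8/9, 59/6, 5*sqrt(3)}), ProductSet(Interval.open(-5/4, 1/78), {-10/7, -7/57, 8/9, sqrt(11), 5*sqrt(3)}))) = Union(ProductSet(Naturals0, {-7/57, sqrt(11), 5*sqrt(3)}), ProductSet(Range(0, 1, 1), {-10/7, 8/9, 5*sqrt(3)}))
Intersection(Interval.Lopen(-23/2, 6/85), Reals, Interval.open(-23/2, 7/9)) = Interval.Lopen(-23/2, 6/85)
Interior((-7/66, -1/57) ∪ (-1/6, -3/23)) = (-1/6, -3/23) ∪ (-7/66, -1/57)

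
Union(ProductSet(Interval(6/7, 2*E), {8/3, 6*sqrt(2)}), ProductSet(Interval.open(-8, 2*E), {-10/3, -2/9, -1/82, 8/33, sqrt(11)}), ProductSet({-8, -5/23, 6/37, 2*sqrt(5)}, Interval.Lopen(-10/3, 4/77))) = Union(ProductSet({-8, -5/23, 6/37, 2*sqrt(5)}, Interval.Lopen(-10/3, 4/77)), ProductSet(Interval.open(-8, 2*E), {-10/3, -2/9, -1/82, 8/33, sqrt(11)}), ProductSet(Interval(6/7, 2*E), {8/3, 6*sqrt(2)}))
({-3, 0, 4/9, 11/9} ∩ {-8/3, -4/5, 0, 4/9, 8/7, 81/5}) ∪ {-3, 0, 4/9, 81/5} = {-3, 0, 4/9, 81/5}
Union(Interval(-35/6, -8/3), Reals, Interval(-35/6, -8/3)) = Interval(-oo, oo)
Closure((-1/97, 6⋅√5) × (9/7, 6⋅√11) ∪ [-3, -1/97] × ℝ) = ([-3, -1/97] × ℝ) ∪ ({-1/97, 6⋅√5} × [9/7, 6⋅√11]) ∪ ([-1/97, 6⋅√5] × {9/7, 6⋅√11}) ∪ ((-1/97, 6⋅√5) × (9/7, 6⋅√11))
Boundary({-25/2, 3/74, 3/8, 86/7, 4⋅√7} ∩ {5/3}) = ∅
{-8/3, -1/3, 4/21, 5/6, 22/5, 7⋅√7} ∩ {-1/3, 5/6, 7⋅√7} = {-1/3, 5/6, 7⋅√7}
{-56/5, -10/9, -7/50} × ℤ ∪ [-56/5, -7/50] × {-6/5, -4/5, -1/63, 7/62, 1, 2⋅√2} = ({-56/5, -10/9, -7/50} × ℤ) ∪ ([-56/5, -7/50] × {-6/5, -4/5, -1/63, 7/62, 1, 2⋅√2})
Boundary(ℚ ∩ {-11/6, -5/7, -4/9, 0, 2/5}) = {-11/6, -5/7, -4/9, 0, 2/5}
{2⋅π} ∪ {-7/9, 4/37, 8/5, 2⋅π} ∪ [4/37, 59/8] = {-7/9} ∪ [4/37, 59/8]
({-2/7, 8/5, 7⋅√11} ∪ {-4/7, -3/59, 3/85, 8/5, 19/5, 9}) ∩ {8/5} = {8/5}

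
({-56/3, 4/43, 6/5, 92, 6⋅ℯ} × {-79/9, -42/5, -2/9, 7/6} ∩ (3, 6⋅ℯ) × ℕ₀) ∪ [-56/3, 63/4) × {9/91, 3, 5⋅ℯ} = [-56/3, 63/4) × {9/91, 3, 5⋅ℯ}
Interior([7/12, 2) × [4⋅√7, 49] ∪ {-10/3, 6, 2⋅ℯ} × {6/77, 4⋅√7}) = (7/12, 2) × (4⋅√7, 49)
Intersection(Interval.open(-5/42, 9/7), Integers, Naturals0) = Range(0, 2, 1)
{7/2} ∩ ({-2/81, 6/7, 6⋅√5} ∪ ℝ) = {7/2}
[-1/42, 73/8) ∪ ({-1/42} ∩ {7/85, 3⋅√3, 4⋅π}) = [-1/42, 73/8)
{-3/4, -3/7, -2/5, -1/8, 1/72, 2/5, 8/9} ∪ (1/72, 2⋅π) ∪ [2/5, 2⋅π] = {-3/4, -3/7, -2/5, -1/8} ∪ [1/72, 2⋅π]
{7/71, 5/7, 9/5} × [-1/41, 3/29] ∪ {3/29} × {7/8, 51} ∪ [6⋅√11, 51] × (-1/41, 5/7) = ({3/29} × {7/8, 51}) ∪ ({7/71, 5/7, 9/5} × [-1/41, 3/29]) ∪ ([6⋅√11, 51] × (-1/41, 5/7))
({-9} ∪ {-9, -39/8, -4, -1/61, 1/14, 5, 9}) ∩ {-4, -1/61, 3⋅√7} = {-4, -1/61}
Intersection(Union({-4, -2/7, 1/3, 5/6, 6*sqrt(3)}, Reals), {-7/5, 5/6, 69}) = {-7/5, 5/6, 69}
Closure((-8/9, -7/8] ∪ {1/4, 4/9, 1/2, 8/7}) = [-8/9, -7/8] ∪ {1/4, 4/9, 1/2, 8/7}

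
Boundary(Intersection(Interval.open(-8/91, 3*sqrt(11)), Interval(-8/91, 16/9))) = {-8/91, 16/9}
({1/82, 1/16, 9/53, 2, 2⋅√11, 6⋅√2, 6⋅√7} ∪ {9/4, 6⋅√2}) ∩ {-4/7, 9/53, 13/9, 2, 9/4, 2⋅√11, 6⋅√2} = {9/53, 2, 9/4, 2⋅√11, 6⋅√2}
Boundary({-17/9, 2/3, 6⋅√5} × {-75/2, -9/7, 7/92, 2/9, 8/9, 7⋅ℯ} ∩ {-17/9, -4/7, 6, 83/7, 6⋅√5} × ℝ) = {-17/9, 6⋅√5} × {-75/2, -9/7, 7/92, 2/9, 8/9, 7⋅ℯ}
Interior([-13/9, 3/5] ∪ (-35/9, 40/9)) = (-35/9, 40/9)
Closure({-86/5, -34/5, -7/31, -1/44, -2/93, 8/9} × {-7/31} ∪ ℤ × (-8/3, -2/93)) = (ℤ × [-8/3, -2/93]) ∪ ({-86/5, -34/5, -7/31, -1/44, -2/93, 8/9} × {-7/31})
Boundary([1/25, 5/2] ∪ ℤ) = {1/25, 5/2} ∪ (ℤ \ (1/25, 5/2))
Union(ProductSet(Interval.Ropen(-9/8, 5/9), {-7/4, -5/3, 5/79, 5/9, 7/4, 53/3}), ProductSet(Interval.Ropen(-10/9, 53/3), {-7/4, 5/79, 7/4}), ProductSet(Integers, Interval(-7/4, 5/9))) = Union(ProductSet(Integers, Interval(-7/4, 5/9)), ProductSet(Interval.Ropen(-9/8, 5/9), {-7/4, -5/3, 5/79, 5/9, 7/4, 53/3}), ProductSet(Interval.Ropen(-10/9, 53/3), {-7/4, 5/79, 7/4}))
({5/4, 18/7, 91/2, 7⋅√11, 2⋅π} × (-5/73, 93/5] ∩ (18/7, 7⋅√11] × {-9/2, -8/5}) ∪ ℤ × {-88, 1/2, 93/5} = ℤ × {-88, 1/2, 93/5}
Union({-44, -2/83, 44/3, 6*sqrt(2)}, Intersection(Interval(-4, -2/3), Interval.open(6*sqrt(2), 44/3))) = {-44, -2/83, 44/3, 6*sqrt(2)}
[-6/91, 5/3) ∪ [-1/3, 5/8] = [-1/3, 5/3)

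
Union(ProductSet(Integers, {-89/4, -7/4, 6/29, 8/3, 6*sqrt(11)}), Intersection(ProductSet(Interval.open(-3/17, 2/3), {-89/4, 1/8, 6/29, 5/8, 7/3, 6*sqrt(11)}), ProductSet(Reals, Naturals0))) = ProductSet(Integers, {-89/4, -7/4, 6/29, 8/3, 6*sqrt(11)})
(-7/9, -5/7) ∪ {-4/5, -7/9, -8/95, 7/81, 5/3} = {-4/5, -8/95, 7/81, 5/3} ∪ [-7/9, -5/7)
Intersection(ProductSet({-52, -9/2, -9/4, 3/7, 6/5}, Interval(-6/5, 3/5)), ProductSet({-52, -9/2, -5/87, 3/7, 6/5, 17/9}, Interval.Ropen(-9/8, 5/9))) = ProductSet({-52, -9/2, 3/7, 6/5}, Interval.Ropen(-9/8, 5/9))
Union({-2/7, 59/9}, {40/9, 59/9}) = {-2/7, 40/9, 59/9}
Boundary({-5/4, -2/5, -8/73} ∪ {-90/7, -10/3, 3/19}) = {-90/7, -10/3, -5/4, -2/5, -8/73, 3/19}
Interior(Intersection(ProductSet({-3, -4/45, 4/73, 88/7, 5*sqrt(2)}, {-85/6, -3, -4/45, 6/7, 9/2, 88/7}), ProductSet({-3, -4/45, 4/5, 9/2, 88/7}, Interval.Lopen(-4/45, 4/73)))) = EmptySet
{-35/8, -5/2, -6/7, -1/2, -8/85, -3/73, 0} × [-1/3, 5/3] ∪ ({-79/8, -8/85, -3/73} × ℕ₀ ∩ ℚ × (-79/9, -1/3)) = {-35/8, -5/2, -6/7, -1/2, -8/85, -3/73, 0} × [-1/3, 5/3]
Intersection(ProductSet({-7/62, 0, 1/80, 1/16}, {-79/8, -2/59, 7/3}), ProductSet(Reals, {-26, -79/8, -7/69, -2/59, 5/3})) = ProductSet({-7/62, 0, 1/80, 1/16}, {-79/8, -2/59})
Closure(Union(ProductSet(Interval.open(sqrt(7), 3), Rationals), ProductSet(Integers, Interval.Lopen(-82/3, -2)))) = Union(ProductSet(Integers, Interval(-82/3, -2)), ProductSet(Interval(sqrt(7), 3), Reals))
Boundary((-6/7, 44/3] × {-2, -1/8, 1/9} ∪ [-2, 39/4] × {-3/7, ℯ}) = ([-2, 39/4] × {-3/7, ℯ}) ∪ ([-6/7, 44/3] × {-2, -1/8, 1/9})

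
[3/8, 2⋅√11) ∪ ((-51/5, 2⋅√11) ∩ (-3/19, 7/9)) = (-3/19, 2⋅√11)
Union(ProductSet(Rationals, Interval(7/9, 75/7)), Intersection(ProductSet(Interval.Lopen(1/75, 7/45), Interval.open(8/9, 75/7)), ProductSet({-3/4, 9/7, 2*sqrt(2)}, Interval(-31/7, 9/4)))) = ProductSet(Rationals, Interval(7/9, 75/7))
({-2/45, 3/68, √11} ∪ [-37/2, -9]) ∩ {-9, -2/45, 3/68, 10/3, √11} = {-9, -2/45, 3/68, √11}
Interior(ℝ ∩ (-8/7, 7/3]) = (-8/7, 7/3)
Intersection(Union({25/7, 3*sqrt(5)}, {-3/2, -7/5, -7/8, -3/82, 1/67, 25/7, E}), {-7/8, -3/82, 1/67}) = {-7/8, -3/82, 1/67}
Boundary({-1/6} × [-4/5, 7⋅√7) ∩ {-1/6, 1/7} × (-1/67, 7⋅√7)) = {-1/6} × [-1/67, 7⋅√7]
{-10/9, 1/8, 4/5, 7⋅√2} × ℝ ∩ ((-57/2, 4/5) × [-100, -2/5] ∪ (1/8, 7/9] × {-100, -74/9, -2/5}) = {-10/9, 1/8} × [-100, -2/5]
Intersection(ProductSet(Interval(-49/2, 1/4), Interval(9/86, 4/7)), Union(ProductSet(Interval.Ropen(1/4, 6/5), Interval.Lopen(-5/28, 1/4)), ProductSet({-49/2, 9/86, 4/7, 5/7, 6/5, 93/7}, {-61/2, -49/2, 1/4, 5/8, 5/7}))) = Union(ProductSet({1/4}, Interval(9/86, 1/4)), ProductSet({-49/2, 9/86}, {1/4}))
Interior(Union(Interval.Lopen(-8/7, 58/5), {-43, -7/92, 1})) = Interval.open(-8/7, 58/5)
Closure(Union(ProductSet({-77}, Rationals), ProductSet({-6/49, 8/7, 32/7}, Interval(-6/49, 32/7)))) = Union(ProductSet({-77}, Reals), ProductSet({-6/49, 8/7, 32/7}, Interval(-6/49, 32/7)))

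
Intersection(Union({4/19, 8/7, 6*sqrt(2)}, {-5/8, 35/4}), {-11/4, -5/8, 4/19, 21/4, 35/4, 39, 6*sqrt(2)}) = {-5/8, 4/19, 35/4, 6*sqrt(2)}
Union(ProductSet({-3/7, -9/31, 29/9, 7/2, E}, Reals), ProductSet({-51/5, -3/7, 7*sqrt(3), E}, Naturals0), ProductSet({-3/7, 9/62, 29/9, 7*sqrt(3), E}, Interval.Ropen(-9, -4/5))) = Union(ProductSet({-51/5, -3/7, 7*sqrt(3), E}, Naturals0), ProductSet({-3/7, -9/31, 29/9, 7/2, E}, Reals), ProductSet({-3/7, 9/62, 29/9, 7*sqrt(3), E}, Interval.Ropen(-9, -4/5)))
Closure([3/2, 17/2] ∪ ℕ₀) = ℕ₀ ∪ [3/2, 17/2] ∪ (ℕ₀ \ (3/2, 17/2))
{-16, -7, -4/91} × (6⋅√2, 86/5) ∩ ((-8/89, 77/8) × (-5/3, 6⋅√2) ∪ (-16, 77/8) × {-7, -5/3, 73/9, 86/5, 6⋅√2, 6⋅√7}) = {-7, -4/91} × {6⋅√7}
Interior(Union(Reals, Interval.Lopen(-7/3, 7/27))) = Interval(-oo, oo)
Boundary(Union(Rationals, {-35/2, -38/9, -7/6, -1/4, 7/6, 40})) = Reals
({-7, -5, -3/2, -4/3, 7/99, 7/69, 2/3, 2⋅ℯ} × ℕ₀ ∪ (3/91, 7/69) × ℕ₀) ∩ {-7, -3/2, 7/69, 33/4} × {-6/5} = ∅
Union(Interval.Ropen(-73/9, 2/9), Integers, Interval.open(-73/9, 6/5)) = Union(Integers, Interval.Ropen(-73/9, 6/5))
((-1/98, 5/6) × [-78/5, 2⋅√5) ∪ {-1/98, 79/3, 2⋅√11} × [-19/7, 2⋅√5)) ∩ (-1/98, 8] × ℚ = ((-1/98, 5/6) × (ℚ ∩ [-78/5, 2⋅√5))) ∪ ({2⋅√11} × (ℚ ∩ [-19/7, 2⋅√5)))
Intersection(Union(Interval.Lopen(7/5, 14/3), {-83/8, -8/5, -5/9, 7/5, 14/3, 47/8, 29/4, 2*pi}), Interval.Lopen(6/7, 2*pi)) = Union({47/8, 2*pi}, Interval(7/5, 14/3))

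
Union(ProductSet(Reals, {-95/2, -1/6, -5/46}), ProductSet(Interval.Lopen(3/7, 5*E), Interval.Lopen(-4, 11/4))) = Union(ProductSet(Interval.Lopen(3/7, 5*E), Interval.Lopen(-4, 11/4)), ProductSet(Reals, {-95/2, -1/6, -5/46}))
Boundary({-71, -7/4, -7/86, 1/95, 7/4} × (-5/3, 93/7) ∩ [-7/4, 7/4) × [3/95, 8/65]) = {-7/4, -7/86, 1/95} × [3/95, 8/65]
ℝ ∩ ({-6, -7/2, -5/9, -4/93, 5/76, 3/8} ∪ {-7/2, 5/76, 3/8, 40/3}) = {-6, -7/2, -5/9, -4/93, 5/76, 3/8, 40/3}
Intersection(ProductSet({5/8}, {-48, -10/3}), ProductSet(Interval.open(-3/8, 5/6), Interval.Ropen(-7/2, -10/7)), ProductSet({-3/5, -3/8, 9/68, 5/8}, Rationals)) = ProductSet({5/8}, {-10/3})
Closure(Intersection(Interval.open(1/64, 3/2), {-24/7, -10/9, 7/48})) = {7/48}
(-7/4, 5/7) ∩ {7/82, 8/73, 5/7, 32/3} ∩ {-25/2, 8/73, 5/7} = {8/73}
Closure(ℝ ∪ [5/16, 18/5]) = (-∞, ∞)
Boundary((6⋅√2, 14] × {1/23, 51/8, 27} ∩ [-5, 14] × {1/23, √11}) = [6⋅√2, 14] × {1/23}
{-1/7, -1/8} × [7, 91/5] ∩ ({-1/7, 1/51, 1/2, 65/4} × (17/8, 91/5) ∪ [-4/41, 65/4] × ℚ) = {-1/7} × [7, 91/5)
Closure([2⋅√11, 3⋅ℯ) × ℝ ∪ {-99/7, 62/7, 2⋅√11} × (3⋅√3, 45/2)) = ([2⋅√11, 3⋅ℯ] × ℝ) ∪ ({-99/7, 62/7, 2⋅√11} × [3⋅√3, 45/2])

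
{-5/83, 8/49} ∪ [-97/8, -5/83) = [-97/8, -5/83] ∪ {8/49}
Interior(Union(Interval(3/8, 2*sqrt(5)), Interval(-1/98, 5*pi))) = Interval.open(-1/98, 5*pi)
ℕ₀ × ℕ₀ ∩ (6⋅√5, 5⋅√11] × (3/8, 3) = {14, 15, 16} × {1, 2}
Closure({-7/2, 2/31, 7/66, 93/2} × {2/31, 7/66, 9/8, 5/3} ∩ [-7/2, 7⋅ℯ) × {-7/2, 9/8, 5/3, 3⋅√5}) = {-7/2, 2/31, 7/66} × {9/8, 5/3}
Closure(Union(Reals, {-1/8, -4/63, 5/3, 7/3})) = Reals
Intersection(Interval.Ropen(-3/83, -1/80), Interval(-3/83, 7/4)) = Interval.Ropen(-3/83, -1/80)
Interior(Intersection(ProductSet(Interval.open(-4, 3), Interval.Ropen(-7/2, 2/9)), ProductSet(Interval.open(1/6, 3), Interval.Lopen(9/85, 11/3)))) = ProductSet(Interval.open(1/6, 3), Interval.open(9/85, 2/9))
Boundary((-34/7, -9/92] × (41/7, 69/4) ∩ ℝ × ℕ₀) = [-34/7, -9/92] × {6, 7, …, 17}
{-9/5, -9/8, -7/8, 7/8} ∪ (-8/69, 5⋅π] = {-9/5, -9/8, -7/8} ∪ (-8/69, 5⋅π]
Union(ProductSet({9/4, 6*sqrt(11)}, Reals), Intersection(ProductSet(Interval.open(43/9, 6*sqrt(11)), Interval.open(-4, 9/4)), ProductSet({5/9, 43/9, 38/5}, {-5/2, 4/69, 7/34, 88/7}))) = Union(ProductSet({38/5}, {-5/2, 4/69, 7/34}), ProductSet({9/4, 6*sqrt(11)}, Reals))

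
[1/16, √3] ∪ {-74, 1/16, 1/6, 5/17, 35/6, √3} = {-74, 35/6} ∪ [1/16, √3]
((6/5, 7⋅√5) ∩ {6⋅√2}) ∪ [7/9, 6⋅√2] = [7/9, 6⋅√2]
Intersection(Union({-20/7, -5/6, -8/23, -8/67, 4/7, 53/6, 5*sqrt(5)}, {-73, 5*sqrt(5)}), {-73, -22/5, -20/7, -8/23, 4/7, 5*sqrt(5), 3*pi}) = {-73, -20/7, -8/23, 4/7, 5*sqrt(5)}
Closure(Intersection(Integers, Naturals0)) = Naturals0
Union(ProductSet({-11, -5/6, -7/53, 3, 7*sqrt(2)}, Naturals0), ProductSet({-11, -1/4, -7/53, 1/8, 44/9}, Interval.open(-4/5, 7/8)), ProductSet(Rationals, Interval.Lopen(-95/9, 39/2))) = Union(ProductSet({-11, -5/6, -7/53, 3, 7*sqrt(2)}, Naturals0), ProductSet(Rationals, Interval.Lopen(-95/9, 39/2)))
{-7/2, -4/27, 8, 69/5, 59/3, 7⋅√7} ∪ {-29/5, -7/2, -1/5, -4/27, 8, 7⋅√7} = {-29/5, -7/2, -1/5, -4/27, 8, 69/5, 59/3, 7⋅√7}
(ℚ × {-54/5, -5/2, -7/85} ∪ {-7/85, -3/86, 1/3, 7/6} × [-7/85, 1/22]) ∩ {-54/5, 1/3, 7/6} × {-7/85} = {-54/5, 1/3, 7/6} × {-7/85}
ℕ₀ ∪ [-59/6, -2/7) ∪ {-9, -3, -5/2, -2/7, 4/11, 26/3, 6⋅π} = [-59/6, -2/7] ∪ ℕ₀ ∪ {4/11, 26/3, 6⋅π}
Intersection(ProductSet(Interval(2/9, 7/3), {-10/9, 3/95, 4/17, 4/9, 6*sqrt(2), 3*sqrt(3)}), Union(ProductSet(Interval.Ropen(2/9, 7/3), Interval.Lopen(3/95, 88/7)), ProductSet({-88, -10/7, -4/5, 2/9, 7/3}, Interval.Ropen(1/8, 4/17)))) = ProductSet(Interval.Ropen(2/9, 7/3), {4/17, 4/9, 6*sqrt(2), 3*sqrt(3)})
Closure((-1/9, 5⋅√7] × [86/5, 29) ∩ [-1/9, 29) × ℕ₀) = [-1/9, 5⋅√7] × {18, 19, …, 28}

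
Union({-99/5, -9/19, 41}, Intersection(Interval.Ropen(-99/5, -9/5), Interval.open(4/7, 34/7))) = {-99/5, -9/19, 41}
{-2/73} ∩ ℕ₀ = ∅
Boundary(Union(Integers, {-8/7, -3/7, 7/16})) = Union({-8/7, -3/7, 7/16}, Integers)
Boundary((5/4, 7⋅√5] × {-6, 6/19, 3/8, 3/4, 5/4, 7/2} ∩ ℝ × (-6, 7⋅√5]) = [5/4, 7⋅√5] × {6/19, 3/8, 3/4, 5/4, 7/2}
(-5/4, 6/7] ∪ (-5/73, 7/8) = (-5/4, 7/8)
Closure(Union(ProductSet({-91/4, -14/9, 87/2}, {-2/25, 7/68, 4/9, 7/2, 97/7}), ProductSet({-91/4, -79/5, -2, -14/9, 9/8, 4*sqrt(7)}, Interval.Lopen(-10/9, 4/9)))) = Union(ProductSet({-91/4, -14/9, 87/2}, {-2/25, 7/68, 4/9, 7/2, 97/7}), ProductSet({-91/4, -79/5, -2, -14/9, 9/8, 4*sqrt(7)}, Interval(-10/9, 4/9)))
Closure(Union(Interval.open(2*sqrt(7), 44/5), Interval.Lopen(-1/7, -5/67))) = Union(Interval(-1/7, -5/67), Interval(2*sqrt(7), 44/5))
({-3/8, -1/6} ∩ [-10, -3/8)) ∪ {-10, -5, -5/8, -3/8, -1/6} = {-10, -5, -5/8, -3/8, -1/6}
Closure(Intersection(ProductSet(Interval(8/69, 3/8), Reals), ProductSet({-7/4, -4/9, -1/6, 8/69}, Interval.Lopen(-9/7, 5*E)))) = ProductSet({8/69}, Interval(-9/7, 5*E))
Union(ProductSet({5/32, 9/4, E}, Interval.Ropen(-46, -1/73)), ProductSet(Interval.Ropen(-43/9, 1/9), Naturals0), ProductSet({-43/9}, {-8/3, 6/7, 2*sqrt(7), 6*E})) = Union(ProductSet({-43/9}, {-8/3, 6/7, 2*sqrt(7), 6*E}), ProductSet({5/32, 9/4, E}, Interval.Ropen(-46, -1/73)), ProductSet(Interval.Ropen(-43/9, 1/9), Naturals0))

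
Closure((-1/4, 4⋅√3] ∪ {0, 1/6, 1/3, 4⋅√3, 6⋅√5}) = [-1/4, 4⋅√3] ∪ {6⋅√5}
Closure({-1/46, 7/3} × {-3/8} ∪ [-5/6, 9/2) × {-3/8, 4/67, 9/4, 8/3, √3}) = [-5/6, 9/2] × {-3/8, 4/67, 9/4, 8/3, √3}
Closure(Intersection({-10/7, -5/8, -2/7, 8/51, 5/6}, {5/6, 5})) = {5/6}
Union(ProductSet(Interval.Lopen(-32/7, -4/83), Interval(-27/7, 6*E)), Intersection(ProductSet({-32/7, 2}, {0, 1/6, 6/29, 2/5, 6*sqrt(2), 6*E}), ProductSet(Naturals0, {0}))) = Union(ProductSet({2}, {0}), ProductSet(Interval.Lopen(-32/7, -4/83), Interval(-27/7, 6*E)))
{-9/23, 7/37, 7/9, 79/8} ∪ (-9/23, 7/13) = [-9/23, 7/13) ∪ {7/9, 79/8}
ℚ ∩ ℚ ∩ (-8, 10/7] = ℚ ∩ (-8, 10/7]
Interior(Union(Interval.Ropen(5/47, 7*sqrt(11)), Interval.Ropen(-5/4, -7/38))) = Union(Interval.open(-5/4, -7/38), Interval.open(5/47, 7*sqrt(11)))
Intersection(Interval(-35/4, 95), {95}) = {95}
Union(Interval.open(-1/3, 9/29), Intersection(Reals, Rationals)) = Union(Interval(-1/3, 9/29), Rationals)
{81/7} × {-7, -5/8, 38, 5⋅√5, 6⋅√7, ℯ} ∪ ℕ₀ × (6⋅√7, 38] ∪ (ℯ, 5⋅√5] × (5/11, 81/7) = (ℕ₀ × (6⋅√7, 38]) ∪ ((ℯ, 5⋅√5] × (5/11, 81/7)) ∪ ({81/7} × {-7, -5/8, 38, 5⋅√5, 6⋅√7, ℯ})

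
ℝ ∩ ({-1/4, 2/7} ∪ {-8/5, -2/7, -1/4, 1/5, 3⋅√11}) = {-8/5, -2/7, -1/4, 1/5, 2/7, 3⋅√11}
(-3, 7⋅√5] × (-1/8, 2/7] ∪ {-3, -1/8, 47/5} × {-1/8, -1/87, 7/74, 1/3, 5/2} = ({-3, -1/8, 47/5} × {-1/8, -1/87, 7/74, 1/3, 5/2}) ∪ ((-3, 7⋅√5] × (-1/8, 2/7])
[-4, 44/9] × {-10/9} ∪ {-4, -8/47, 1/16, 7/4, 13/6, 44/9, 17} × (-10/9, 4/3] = ([-4, 44/9] × {-10/9}) ∪ ({-4, -8/47, 1/16, 7/4, 13/6, 44/9, 17} × (-10/9, 4/3])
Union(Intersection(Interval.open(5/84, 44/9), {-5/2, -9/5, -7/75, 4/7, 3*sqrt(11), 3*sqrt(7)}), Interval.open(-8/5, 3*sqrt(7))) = Interval.open(-8/5, 3*sqrt(7))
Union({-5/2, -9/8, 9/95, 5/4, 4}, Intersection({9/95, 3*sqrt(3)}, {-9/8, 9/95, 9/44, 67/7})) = {-5/2, -9/8, 9/95, 5/4, 4}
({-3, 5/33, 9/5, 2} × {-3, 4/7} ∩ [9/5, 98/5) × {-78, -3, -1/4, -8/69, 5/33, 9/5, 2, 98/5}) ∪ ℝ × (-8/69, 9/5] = ({9/5, 2} × {-3}) ∪ (ℝ × (-8/69, 9/5])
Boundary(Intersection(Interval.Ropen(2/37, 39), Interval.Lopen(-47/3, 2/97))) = EmptySet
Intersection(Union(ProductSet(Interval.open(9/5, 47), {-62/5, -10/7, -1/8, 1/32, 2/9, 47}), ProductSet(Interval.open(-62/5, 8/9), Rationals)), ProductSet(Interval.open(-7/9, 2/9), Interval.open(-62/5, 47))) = ProductSet(Interval.open(-7/9, 2/9), Intersection(Interval.open(-62/5, 47), Rationals))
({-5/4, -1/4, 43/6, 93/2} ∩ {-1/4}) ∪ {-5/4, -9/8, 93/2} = {-5/4, -9/8, -1/4, 93/2}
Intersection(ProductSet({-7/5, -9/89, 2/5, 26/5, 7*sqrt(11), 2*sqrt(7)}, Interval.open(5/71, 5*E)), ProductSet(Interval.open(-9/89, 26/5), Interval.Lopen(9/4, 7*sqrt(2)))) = ProductSet({2/5}, Interval.Lopen(9/4, 7*sqrt(2)))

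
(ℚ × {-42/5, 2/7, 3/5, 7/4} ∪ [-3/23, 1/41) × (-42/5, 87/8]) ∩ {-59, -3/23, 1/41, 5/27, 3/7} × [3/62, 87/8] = ({-3/23} × [3/62, 87/8]) ∪ ({-59, -3/23, 1/41, 5/27, 3/7} × {2/7, 3/5, 7/4})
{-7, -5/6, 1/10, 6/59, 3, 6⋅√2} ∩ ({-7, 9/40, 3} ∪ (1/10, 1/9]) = {-7, 6/59, 3}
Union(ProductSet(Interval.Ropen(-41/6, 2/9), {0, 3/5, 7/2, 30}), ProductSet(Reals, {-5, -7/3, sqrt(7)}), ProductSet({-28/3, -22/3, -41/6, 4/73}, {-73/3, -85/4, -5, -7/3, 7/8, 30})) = Union(ProductSet({-28/3, -22/3, -41/6, 4/73}, {-73/3, -85/4, -5, -7/3, 7/8, 30}), ProductSet(Interval.Ropen(-41/6, 2/9), {0, 3/5, 7/2, 30}), ProductSet(Reals, {-5, -7/3, sqrt(7)}))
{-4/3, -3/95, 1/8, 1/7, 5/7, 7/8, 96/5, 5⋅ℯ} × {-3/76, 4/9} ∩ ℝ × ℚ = {-4/3, -3/95, 1/8, 1/7, 5/7, 7/8, 96/5, 5⋅ℯ} × {-3/76, 4/9}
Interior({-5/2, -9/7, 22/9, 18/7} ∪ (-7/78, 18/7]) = (-7/78, 18/7)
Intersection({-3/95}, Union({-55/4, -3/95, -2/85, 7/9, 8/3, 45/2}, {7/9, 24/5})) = {-3/95}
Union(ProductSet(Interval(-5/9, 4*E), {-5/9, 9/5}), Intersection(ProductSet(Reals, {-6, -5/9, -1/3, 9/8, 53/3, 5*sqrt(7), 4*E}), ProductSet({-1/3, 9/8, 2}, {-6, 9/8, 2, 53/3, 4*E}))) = Union(ProductSet({-1/3, 9/8, 2}, {-6, 9/8, 53/3, 4*E}), ProductSet(Interval(-5/9, 4*E), {-5/9, 9/5}))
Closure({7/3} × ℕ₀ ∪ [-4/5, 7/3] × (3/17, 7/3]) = ({7/3} × ℕ₀) ∪ ([-4/5, 7/3] × [3/17, 7/3])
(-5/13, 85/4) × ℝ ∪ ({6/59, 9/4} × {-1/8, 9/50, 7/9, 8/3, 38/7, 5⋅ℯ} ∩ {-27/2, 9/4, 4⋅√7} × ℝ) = (-5/13, 85/4) × ℝ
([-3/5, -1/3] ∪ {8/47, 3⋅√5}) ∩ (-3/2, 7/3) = [-3/5, -1/3] ∪ {8/47}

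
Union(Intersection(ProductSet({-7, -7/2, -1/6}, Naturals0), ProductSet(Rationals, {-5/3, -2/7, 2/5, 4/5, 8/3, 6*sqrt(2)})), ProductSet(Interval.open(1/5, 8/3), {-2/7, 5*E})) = ProductSet(Interval.open(1/5, 8/3), {-2/7, 5*E})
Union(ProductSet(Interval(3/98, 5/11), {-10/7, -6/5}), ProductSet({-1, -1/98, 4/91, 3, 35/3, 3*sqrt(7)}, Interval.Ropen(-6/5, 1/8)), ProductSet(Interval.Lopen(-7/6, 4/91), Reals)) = Union(ProductSet({-1, -1/98, 4/91, 3, 35/3, 3*sqrt(7)}, Interval.Ropen(-6/5, 1/8)), ProductSet(Interval.Lopen(-7/6, 4/91), Reals), ProductSet(Interval(3/98, 5/11), {-10/7, -6/5}))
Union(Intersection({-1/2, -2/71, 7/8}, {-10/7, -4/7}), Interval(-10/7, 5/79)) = Interval(-10/7, 5/79)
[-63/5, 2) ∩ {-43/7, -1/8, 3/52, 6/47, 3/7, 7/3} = {-43/7, -1/8, 3/52, 6/47, 3/7}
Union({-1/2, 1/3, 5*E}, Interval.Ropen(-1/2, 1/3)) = Union({5*E}, Interval(-1/2, 1/3))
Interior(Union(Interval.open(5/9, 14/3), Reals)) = Interval(-oo, oo)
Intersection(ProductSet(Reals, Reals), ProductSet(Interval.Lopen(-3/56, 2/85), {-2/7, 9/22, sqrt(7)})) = ProductSet(Interval.Lopen(-3/56, 2/85), {-2/7, 9/22, sqrt(7)})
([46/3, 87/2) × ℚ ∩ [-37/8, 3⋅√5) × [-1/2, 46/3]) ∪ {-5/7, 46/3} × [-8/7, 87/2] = {-5/7, 46/3} × [-8/7, 87/2]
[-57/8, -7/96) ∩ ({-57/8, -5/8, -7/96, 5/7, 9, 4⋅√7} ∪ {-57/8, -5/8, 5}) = {-57/8, -5/8}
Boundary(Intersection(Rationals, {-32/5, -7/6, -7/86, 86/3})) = {-32/5, -7/6, -7/86, 86/3}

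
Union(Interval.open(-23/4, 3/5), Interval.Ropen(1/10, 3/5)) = Interval.open(-23/4, 3/5)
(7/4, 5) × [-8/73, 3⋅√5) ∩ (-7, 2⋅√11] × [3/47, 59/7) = (7/4, 5) × [3/47, 3⋅√5)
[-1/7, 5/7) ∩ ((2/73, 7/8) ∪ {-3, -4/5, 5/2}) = (2/73, 5/7)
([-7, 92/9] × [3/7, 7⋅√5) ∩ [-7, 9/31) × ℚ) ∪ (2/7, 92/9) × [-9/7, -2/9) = ((2/7, 92/9) × [-9/7, -2/9)) ∪ ([-7, 9/31) × (ℚ ∩ [3/7, 7⋅√5)))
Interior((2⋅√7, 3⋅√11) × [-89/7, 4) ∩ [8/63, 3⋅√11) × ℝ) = (2⋅√7, 3⋅√11) × (-89/7, 4)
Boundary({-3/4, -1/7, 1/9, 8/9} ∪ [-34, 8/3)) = {-34, 8/3}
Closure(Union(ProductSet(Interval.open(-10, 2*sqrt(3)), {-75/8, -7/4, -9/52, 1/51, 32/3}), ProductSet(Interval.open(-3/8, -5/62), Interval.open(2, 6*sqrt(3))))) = Union(ProductSet({-3/8, -5/62}, Interval(2, 6*sqrt(3))), ProductSet(Interval(-10, 2*sqrt(3)), {-75/8, -7/4, -9/52, 1/51, 32/3}), ProductSet(Interval(-3/8, -5/62), {2, 6*sqrt(3)}), ProductSet(Interval.open(-3/8, -5/62), Interval.open(2, 6*sqrt(3))))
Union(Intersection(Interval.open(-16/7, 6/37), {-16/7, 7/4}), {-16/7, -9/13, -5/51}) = {-16/7, -9/13, -5/51}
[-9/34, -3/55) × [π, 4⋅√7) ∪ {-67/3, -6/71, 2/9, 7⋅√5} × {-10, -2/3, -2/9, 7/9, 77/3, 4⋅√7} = ([-9/34, -3/55) × [π, 4⋅√7)) ∪ ({-67/3, -6/71, 2/9, 7⋅√5} × {-10, -2/3, -2/9, 7/9, 77/3, 4⋅√7})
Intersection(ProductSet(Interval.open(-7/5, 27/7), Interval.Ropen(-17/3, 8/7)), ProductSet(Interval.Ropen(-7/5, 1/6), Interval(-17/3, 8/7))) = ProductSet(Interval.open(-7/5, 1/6), Interval.Ropen(-17/3, 8/7))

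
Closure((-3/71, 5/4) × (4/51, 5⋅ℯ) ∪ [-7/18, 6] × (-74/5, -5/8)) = ({-3/71, 5/4} × [4/51, 5⋅ℯ]) ∪ ([-7/18, 6] × [-74/5, -5/8]) ∪ ([-3/71, 5/4] × {4/51, 5⋅ℯ}) ∪ ((-3/71, 5/4) × (4/51, 5⋅ℯ))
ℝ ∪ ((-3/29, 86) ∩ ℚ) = ℝ ∪ (ℚ ∩ (-3/29, 86))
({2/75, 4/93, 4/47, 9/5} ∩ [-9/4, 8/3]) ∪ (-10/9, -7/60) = (-10/9, -7/60) ∪ {2/75, 4/93, 4/47, 9/5}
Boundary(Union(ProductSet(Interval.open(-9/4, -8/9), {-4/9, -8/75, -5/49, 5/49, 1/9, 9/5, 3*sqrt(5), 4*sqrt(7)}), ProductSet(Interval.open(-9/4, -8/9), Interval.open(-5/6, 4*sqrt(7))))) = Union(ProductSet({-9/4, -8/9}, Interval(-5/6, 4*sqrt(7))), ProductSet(Interval(-9/4, -8/9), {-5/6, 4*sqrt(7)}))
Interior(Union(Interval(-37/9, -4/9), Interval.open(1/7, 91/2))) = Union(Interval.open(-37/9, -4/9), Interval.open(1/7, 91/2))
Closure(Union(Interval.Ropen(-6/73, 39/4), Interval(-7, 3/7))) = Interval(-7, 39/4)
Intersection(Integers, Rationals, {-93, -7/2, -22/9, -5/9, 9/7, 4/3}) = {-93}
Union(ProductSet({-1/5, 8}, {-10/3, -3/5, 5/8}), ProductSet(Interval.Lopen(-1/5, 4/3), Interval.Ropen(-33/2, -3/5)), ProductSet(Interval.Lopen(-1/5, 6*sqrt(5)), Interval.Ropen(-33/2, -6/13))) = Union(ProductSet({-1/5, 8}, {-10/3, -3/5, 5/8}), ProductSet(Interval.Lopen(-1/5, 6*sqrt(5)), Interval.Ropen(-33/2, -6/13)))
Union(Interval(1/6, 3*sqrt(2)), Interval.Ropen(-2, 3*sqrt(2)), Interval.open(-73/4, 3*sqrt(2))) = Interval.Lopen(-73/4, 3*sqrt(2))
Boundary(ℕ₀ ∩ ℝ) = ℕ₀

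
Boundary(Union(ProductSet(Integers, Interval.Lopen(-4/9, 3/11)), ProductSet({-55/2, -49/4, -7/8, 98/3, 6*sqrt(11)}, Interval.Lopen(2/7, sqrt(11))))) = Union(ProductSet({-55/2, -49/4, -7/8, 98/3, 6*sqrt(11)}, Interval(2/7, sqrt(11))), ProductSet(Integers, Interval(-4/9, 3/11)))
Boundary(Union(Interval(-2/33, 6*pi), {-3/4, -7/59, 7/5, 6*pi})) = {-3/4, -7/59, -2/33, 6*pi}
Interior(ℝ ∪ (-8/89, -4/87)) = (-∞, ∞)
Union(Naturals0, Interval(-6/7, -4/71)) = Union(Interval(-6/7, -4/71), Naturals0)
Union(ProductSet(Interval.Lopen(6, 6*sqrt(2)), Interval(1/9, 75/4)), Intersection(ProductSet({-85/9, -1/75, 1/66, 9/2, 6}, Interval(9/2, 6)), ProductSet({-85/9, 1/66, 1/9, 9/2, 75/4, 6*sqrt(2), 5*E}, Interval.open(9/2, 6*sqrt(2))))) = Union(ProductSet({-85/9, 1/66, 9/2}, Interval.Lopen(9/2, 6)), ProductSet(Interval.Lopen(6, 6*sqrt(2)), Interval(1/9, 75/4)))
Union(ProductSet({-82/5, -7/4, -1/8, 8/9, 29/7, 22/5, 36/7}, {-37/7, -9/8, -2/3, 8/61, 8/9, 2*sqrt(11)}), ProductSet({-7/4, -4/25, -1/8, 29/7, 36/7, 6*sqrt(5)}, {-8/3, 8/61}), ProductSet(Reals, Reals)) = ProductSet(Reals, Reals)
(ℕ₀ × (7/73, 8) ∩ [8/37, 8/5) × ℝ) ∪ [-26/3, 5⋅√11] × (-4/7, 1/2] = ({1} × (7/73, 8)) ∪ ([-26/3, 5⋅√11] × (-4/7, 1/2])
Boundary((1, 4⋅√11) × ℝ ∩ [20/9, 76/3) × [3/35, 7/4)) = ({20/9, 4⋅√11} × [3/35, 7/4]) ∪ ([20/9, 4⋅√11] × {3/35, 7/4})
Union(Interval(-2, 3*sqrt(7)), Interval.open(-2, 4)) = Interval(-2, 3*sqrt(7))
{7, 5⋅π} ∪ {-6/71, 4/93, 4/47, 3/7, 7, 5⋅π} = {-6/71, 4/93, 4/47, 3/7, 7, 5⋅π}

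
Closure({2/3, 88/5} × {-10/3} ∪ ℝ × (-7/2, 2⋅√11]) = ℝ × [-7/2, 2⋅√11]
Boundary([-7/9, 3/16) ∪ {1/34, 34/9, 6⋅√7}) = {-7/9, 3/16, 34/9, 6⋅√7}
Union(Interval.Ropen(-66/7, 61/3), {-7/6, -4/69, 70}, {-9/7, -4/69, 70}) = Union({70}, Interval.Ropen(-66/7, 61/3))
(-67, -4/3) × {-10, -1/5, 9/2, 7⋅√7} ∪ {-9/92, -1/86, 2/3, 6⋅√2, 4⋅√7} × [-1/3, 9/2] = ((-67, -4/3) × {-10, -1/5, 9/2, 7⋅√7}) ∪ ({-9/92, -1/86, 2/3, 6⋅√2, 4⋅√7} × [-1/3, 9/2])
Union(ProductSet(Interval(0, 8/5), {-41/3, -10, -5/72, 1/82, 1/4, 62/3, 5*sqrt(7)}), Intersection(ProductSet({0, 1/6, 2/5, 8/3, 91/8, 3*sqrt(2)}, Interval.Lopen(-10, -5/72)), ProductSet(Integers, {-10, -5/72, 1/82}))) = ProductSet(Interval(0, 8/5), {-41/3, -10, -5/72, 1/82, 1/4, 62/3, 5*sqrt(7)})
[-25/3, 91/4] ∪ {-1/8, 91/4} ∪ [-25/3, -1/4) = [-25/3, 91/4]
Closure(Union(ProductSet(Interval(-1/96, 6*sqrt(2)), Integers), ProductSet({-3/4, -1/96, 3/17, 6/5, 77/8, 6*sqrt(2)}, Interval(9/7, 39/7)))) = Union(ProductSet({-3/4, -1/96, 3/17, 6/5, 77/8, 6*sqrt(2)}, Interval(9/7, 39/7)), ProductSet(Interval(-1/96, 6*sqrt(2)), Integers))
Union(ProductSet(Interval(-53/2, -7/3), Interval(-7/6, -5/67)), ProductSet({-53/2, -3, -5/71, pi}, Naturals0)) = Union(ProductSet({-53/2, -3, -5/71, pi}, Naturals0), ProductSet(Interval(-53/2, -7/3), Interval(-7/6, -5/67)))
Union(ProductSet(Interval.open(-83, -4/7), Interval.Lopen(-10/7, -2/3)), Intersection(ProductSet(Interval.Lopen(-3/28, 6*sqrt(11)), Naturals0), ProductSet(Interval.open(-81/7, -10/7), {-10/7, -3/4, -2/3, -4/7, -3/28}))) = ProductSet(Interval.open(-83, -4/7), Interval.Lopen(-10/7, -2/3))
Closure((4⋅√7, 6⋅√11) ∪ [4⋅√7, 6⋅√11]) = [4⋅√7, 6⋅√11]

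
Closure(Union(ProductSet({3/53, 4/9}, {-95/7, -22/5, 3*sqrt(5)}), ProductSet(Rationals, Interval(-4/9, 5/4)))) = Union(ProductSet({3/53, 4/9}, {-95/7, -22/5, 3*sqrt(5)}), ProductSet(Reals, Interval(-4/9, 5/4)))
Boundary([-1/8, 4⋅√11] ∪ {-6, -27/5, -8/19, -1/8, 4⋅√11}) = {-6, -27/5, -8/19, -1/8, 4⋅√11}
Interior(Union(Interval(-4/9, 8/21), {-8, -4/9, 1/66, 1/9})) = Interval.open(-4/9, 8/21)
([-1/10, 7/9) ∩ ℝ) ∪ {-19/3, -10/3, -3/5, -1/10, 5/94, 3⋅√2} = {-19/3, -10/3, -3/5, 3⋅√2} ∪ [-1/10, 7/9)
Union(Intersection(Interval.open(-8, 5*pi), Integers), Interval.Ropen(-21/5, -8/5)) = Union(Interval.Ropen(-21/5, -8/5), Range(-7, 16, 1))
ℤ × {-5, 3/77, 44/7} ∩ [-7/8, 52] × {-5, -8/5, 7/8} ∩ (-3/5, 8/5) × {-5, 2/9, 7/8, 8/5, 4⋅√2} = {0, 1} × {-5}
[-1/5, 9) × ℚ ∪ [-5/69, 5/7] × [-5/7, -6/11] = ([-1/5, 9) × ℚ) ∪ ([-5/69, 5/7] × [-5/7, -6/11])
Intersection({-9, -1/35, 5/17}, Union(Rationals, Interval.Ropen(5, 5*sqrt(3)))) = {-9, -1/35, 5/17}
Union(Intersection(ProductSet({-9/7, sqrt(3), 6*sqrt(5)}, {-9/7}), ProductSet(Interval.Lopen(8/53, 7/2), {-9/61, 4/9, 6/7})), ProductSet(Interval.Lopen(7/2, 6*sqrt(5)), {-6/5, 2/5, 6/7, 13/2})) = ProductSet(Interval.Lopen(7/2, 6*sqrt(5)), {-6/5, 2/5, 6/7, 13/2})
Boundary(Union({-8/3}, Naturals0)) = Union({-8/3}, Naturals0)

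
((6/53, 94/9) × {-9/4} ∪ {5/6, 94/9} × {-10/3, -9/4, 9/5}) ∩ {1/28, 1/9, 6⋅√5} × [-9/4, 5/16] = ∅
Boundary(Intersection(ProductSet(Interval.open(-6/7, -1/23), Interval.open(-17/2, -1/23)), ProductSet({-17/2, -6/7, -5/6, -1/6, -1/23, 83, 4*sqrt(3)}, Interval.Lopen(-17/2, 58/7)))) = ProductSet({-5/6, -1/6}, Interval(-17/2, -1/23))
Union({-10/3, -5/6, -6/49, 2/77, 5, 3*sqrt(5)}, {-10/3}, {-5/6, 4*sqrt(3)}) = {-10/3, -5/6, -6/49, 2/77, 5, 4*sqrt(3), 3*sqrt(5)}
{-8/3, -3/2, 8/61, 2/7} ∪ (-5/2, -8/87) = {-8/3, 8/61, 2/7} ∪ (-5/2, -8/87)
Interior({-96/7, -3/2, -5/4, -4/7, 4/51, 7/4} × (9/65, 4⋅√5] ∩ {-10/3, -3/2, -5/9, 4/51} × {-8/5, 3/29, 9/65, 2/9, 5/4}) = ∅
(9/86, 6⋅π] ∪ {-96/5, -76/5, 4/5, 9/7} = {-96/5, -76/5} ∪ (9/86, 6⋅π]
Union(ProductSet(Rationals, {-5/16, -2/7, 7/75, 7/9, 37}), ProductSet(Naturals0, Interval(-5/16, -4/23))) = Union(ProductSet(Naturals0, Interval(-5/16, -4/23)), ProductSet(Rationals, {-5/16, -2/7, 7/75, 7/9, 37}))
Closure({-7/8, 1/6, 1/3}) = {-7/8, 1/6, 1/3}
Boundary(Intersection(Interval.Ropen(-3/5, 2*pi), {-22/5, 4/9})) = {4/9}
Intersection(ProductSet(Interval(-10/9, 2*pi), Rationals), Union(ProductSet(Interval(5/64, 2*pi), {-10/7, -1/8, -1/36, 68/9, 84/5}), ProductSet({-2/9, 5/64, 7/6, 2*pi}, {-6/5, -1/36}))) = Union(ProductSet({-2/9, 5/64, 7/6, 2*pi}, {-6/5, -1/36}), ProductSet(Interval(5/64, 2*pi), {-10/7, -1/8, -1/36, 68/9, 84/5}))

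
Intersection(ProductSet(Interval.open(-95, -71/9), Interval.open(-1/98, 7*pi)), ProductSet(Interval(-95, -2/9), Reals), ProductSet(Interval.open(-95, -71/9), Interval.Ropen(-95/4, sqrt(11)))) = ProductSet(Interval.open(-95, -71/9), Interval.open(-1/98, sqrt(11)))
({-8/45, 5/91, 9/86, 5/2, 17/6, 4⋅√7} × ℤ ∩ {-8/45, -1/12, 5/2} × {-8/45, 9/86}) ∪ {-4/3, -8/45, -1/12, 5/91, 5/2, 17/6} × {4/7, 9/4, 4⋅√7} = {-4/3, -8/45, -1/12, 5/91, 5/2, 17/6} × {4/7, 9/4, 4⋅√7}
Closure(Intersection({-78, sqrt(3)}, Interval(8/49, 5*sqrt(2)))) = {sqrt(3)}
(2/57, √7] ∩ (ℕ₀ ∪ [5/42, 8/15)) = [5/42, 8/15) ∪ {1, 2}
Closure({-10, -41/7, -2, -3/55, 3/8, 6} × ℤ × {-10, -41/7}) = {-10, -41/7, -2, -3/55, 3/8, 6} × ℤ × {-10, -41/7}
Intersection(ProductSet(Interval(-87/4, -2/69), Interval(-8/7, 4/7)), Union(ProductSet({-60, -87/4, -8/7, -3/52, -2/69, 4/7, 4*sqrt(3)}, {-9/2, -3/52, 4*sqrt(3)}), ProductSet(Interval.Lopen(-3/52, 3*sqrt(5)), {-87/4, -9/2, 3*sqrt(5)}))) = ProductSet({-87/4, -8/7, -3/52, -2/69}, {-3/52})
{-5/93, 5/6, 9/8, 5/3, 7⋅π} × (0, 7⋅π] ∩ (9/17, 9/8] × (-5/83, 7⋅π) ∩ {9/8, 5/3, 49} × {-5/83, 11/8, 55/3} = {9/8} × {11/8, 55/3}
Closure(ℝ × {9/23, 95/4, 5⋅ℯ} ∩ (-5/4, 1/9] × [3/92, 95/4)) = [-5/4, 1/9] × {9/23, 5⋅ℯ}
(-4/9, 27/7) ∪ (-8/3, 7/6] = (-8/3, 27/7)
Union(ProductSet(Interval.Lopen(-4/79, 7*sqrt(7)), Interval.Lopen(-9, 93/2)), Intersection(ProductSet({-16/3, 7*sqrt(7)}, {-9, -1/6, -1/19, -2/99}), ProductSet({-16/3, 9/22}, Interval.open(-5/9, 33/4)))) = Union(ProductSet({-16/3}, {-1/6, -1/19, -2/99}), ProductSet(Interval.Lopen(-4/79, 7*sqrt(7)), Interval.Lopen(-9, 93/2)))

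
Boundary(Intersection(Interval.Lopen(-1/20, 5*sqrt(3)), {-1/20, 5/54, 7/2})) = {5/54, 7/2}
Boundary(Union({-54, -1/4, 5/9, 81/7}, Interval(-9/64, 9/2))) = {-54, -1/4, -9/64, 9/2, 81/7}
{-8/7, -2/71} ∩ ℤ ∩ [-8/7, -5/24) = ∅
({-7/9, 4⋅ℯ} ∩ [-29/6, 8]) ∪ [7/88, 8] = {-7/9} ∪ [7/88, 8]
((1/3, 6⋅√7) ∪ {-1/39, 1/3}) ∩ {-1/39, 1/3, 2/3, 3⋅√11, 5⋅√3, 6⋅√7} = {-1/39, 1/3, 2/3, 3⋅√11, 5⋅√3}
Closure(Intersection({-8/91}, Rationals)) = {-8/91}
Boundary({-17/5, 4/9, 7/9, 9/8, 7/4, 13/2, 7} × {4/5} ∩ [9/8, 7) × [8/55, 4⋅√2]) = {9/8, 7/4, 13/2} × {4/5}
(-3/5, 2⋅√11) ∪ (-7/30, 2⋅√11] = (-3/5, 2⋅√11]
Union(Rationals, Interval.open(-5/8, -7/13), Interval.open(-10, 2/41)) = Union(Interval(-10, 2/41), Rationals)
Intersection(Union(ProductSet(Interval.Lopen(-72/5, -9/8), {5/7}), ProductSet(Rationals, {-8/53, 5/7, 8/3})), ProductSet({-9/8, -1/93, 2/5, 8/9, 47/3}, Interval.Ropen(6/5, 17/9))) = EmptySet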